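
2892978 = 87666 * 33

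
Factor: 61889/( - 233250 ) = - 199/750 =- 2^( - 1)*3^( - 1)*5^( - 3)*199^1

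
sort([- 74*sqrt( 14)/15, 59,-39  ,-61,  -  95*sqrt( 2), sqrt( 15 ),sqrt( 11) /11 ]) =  [ - 95*sqrt( 2), - 61 , - 39 , - 74*sqrt( 14) /15, sqrt( 11)/11,sqrt(15 ),59]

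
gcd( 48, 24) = 24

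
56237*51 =2868087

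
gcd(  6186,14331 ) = 3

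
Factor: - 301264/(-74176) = 991/244 = 2^ (  -  2)*61^(- 1)*991^1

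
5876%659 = 604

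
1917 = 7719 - 5802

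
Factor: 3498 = 2^1  *  3^1*11^1* 53^1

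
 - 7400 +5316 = -2084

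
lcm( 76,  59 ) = 4484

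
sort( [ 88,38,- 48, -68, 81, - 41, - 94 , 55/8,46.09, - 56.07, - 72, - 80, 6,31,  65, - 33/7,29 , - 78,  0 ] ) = [ - 94, - 80, - 78 , - 72, - 68, - 56.07,  -  48,-41,  -  33/7,0,6,55/8,29,31, 38, 46.09,65,81,  88 ] 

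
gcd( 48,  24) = 24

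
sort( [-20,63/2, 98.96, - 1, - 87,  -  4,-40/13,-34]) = [-87, - 34,-20,-4,-40/13, -1,  63/2,98.96]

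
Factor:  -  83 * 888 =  - 73704 = - 2^3*3^1* 37^1*83^1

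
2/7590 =1/3795 = 0.00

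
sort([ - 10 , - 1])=[ - 10 ,  -  1 ] 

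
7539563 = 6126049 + 1413514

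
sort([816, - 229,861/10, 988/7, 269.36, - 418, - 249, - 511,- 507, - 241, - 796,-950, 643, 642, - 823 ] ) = [ - 950, - 823, - 796, - 511,- 507, - 418,-249, - 241, - 229, 861/10, 988/7,269.36, 642,643,816]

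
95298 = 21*4538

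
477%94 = 7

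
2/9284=1/4642 = 0.00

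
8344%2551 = 691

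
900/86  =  450/43= 10.47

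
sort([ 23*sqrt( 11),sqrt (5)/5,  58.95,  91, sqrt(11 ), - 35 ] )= [ - 35, sqrt (5 )/5,sqrt(11), 58.95,23 * sqrt (11) , 91] 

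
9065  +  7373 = 16438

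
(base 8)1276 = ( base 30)nc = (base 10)702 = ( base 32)lu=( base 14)382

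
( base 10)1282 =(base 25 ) 217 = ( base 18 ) 3h4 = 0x502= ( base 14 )678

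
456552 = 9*50728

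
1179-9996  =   - 8817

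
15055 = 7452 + 7603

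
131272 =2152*61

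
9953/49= 9953/49 = 203.12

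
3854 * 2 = 7708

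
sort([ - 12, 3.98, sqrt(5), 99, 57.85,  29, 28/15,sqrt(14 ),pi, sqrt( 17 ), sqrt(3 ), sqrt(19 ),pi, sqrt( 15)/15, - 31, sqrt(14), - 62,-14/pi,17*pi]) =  [ - 62, - 31, - 12, - 14/pi,sqrt( 15 )/15, sqrt( 3),28/15, sqrt( 5), pi,pi,  sqrt(14), sqrt(14),3.98, sqrt(  17), sqrt(19), 29 , 17*pi, 57.85, 99 ] 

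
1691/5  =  338 + 1/5 = 338.20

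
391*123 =48093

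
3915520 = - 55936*( - 70) 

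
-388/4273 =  - 388/4273= - 0.09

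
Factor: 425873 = 7^1 * 83^1*733^1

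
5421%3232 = 2189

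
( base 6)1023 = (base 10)231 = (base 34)6r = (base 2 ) 11100111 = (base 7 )450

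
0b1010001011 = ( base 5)10101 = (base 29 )md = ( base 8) 1213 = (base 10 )651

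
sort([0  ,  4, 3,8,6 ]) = [0,3,  4, 6, 8]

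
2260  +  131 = 2391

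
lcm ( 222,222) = 222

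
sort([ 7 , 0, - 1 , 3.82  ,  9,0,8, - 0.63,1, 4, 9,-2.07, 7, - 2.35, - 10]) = [  -  10, - 2.35, - 2.07 , - 1,  -  0.63,  0, 0,1, 3.82,4,  7,7, 8, 9, 9 ]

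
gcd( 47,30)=1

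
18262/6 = 9131/3 = 3043.67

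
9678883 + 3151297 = 12830180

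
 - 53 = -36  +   -17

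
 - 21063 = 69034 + -90097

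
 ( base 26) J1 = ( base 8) 757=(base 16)1EF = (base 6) 2143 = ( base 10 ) 495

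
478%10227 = 478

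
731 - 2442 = -1711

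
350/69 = 5 + 5/69 = 5.07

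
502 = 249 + 253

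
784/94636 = 196/23659  =  0.01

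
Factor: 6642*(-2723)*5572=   -  100776116952= -2^3*3^4*7^2*41^1 * 199^1*389^1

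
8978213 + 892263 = 9870476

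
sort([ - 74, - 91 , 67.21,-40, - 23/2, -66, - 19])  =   [ - 91, - 74, - 66, - 40, - 19, - 23/2, 67.21]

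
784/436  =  1+87/109 = 1.80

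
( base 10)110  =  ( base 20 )5A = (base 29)3N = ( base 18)62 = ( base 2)1101110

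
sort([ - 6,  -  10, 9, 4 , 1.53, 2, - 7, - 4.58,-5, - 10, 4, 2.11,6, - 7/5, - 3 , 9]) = [ - 10, - 10 , - 7, - 6 ,  -  5, - 4.58 , - 3, - 7/5,1.53,2,2.11,  4,4 , 6 , 9 , 9 ]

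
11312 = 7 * 1616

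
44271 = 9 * 4919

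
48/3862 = 24/1931 = 0.01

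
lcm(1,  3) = 3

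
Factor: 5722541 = 11^1 * 29^1*17939^1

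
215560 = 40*5389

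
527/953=527/953 = 0.55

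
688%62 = 6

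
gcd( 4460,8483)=1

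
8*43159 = 345272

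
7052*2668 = 18814736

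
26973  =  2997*9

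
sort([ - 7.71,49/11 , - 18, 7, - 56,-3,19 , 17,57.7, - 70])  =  [ - 70, - 56 ,-18,-7.71 , - 3, 49/11,7,17, 19,57.7 ] 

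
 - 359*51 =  - 18309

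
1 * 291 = 291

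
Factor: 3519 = 3^2*17^1*23^1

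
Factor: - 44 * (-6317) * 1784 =495859232 =2^5*11^1*223^1*6317^1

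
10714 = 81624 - 70910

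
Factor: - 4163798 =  - 2^1*107^1*19457^1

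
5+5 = 10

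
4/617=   4/617 = 0.01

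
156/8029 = 156/8029 = 0.02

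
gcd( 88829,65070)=1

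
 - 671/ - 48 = 671/48 = 13.98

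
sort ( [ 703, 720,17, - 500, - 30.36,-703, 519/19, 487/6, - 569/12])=[ - 703, -500, -569/12,  -  30.36,17, 519/19,487/6, 703, 720]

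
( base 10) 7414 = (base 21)gh1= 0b1110011110110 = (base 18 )14fg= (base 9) 11147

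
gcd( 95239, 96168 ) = 1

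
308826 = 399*774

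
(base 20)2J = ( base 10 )59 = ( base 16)3B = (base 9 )65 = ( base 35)1O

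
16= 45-29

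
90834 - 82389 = 8445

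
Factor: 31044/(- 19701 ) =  - 2^2*3^( - 1) * 11^( - 1 )* 13^1 = -52/33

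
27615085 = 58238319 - 30623234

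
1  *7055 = 7055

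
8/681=8/681 = 0.01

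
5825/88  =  5825/88 = 66.19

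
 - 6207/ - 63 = 98 + 11/21 = 98.52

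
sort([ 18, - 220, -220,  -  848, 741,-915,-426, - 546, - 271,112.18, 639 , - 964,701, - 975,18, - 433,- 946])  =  [ - 975, - 964, - 946,-915,  -  848 , - 546,-433, - 426, - 271,-220,-220,18,18,112.18,639, 701,741] 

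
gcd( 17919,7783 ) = 181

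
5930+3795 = 9725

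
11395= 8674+2721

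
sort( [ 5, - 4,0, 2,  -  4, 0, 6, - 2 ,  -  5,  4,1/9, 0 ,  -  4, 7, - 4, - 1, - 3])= [-5, - 4, - 4,-4,- 4,-3,  -  2,  -  1 , 0, 0, 0 , 1/9, 2, 4,5, 6, 7]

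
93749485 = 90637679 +3111806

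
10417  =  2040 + 8377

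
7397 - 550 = 6847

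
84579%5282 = 67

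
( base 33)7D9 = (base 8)17575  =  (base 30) 8SL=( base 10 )8061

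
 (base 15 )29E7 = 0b10001100100000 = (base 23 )GMM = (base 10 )8992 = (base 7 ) 35134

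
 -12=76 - 88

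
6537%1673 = 1518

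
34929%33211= 1718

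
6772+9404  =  16176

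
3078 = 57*54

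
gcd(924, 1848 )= 924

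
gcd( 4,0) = 4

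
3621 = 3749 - 128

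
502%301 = 201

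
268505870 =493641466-225135596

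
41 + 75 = 116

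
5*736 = 3680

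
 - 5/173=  - 1 + 168/173 = - 0.03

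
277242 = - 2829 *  (-98) 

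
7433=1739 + 5694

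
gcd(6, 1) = 1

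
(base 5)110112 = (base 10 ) 3782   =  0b111011000110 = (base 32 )3m6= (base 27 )552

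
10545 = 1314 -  - 9231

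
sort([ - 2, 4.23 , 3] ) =[ - 2,3 , 4.23] 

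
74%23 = 5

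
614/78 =7+ 34/39  =  7.87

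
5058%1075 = 758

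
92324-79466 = 12858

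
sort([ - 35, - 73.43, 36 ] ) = [ - 73.43, - 35, 36] 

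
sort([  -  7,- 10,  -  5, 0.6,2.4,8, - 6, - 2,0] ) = [ - 10,-7, - 6,  -  5,-2,0,0.6,2.4 , 8]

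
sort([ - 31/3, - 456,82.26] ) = [-456 ,-31/3, 82.26] 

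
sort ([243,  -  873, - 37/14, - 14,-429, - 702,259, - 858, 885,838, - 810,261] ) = [ - 873,-858 ,-810, - 702, - 429, - 14, - 37/14,243,259,261,838,885] 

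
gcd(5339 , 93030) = 1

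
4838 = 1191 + 3647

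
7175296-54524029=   -  47348733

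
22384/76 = 294 + 10/19 = 294.53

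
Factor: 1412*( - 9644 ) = -2^4*353^1*  2411^1 =- 13617328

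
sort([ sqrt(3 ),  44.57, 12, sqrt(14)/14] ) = [sqrt( 14)/14, sqrt( 3),12,44.57 ]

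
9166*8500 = 77911000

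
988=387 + 601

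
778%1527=778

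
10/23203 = 10/23203 = 0.00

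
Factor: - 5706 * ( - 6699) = 38224494 =2^1 * 3^3*7^1*11^1*29^1*317^1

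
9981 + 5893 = 15874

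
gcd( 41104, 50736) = 112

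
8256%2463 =867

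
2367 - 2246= 121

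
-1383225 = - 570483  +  -812742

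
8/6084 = 2/1521=0.00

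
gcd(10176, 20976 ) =48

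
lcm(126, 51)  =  2142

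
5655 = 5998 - 343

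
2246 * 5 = 11230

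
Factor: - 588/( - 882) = 2/3  =  2^1* 3^( - 1 ) 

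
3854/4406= 1927/2203 = 0.87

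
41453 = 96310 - 54857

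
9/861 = 3/287=0.01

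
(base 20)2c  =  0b110100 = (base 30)1M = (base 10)52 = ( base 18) 2G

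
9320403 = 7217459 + 2102944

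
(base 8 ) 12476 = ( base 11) 40A4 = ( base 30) 618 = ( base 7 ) 21566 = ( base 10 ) 5438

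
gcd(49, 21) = 7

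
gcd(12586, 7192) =1798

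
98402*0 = 0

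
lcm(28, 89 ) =2492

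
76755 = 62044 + 14711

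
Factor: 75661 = 29^1*2609^1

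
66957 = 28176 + 38781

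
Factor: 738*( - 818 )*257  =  -155146788 =- 2^2*3^2*41^1*257^1*409^1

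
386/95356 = 193/47678 = 0.00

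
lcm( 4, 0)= 0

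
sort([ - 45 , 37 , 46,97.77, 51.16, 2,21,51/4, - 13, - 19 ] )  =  [ - 45, - 19 , - 13, 2 , 51/4,21 , 37, 46 , 51.16,97.77]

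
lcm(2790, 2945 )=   53010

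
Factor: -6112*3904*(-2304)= 2^19*3^2*61^1*191^1 = 54976315392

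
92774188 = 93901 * 988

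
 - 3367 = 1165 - 4532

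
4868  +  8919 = 13787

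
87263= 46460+40803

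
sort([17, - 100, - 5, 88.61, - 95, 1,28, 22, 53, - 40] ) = [ - 100, - 95 , - 40, - 5, 1,17,22, 28 , 53, 88.61]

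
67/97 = 67/97 = 0.69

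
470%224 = 22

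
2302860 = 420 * 5483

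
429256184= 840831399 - 411575215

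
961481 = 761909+199572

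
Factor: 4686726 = 2^1 * 3^1 * 11^1 * 71011^1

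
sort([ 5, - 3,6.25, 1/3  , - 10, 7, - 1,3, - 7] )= [ - 10, - 7,  -  3,-1,1/3,3,5,6.25,7] 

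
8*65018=520144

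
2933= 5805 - 2872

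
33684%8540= 8064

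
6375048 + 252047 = 6627095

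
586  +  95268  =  95854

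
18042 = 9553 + 8489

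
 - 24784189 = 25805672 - 50589861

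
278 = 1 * 278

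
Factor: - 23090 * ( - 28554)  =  2^2 * 3^1*5^1*2309^1*4759^1 =659311860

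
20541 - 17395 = 3146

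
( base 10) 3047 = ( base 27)44n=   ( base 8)5747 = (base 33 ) 2QB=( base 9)4155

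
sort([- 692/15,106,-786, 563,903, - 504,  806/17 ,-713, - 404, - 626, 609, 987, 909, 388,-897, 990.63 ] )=[ - 897, - 786,-713,-626, - 504, - 404,-692/15,806/17, 106, 388, 563, 609,903,909, 987,990.63 ] 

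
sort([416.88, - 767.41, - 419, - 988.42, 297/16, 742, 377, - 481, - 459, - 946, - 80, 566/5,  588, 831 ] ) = [ - 988.42,  -  946, - 767.41, - 481, - 459 , - 419, - 80, 297/16 , 566/5,377, 416.88, 588, 742  ,  831] 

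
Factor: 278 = 2^1*139^1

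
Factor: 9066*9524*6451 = 2^3 * 3^1*1511^1*2381^1*6451^1 = 557008911384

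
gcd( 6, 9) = 3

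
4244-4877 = -633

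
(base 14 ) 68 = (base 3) 10102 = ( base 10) 92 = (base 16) 5C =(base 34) 2o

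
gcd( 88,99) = 11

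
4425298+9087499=13512797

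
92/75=1  +  17/75= 1.23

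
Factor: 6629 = 7^1*947^1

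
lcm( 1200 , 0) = 0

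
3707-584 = 3123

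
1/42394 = 1/42394 = 0.00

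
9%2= 1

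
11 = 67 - 56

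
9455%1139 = 343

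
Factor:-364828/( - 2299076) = 91207/574769 =13^( - 2)*19^ (-1)*179^(-1 )*223^1*409^1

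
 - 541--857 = 316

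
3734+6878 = 10612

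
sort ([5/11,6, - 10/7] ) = [ - 10/7, 5/11, 6]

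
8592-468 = 8124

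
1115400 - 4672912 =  - 3557512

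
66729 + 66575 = 133304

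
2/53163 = 2/53163 = 0.00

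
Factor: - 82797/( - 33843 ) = 11^1*13^1 *29^( -1 ) *193^1*389^(  -  1 ) = 27599/11281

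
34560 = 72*480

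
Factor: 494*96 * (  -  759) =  - 2^6 * 3^2 * 11^1*13^1*19^1*23^1= -35994816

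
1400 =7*200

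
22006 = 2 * 11003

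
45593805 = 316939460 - 271345655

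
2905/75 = 581/15 = 38.73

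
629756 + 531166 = 1160922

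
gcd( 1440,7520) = 160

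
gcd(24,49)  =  1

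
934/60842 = 467/30421 = 0.02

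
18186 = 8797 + 9389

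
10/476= 5/238 =0.02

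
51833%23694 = 4445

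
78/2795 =6/215 = 0.03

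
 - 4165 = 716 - 4881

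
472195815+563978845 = 1036174660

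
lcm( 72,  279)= 2232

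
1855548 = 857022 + 998526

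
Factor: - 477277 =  - 477277^1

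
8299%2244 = 1567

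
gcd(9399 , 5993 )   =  13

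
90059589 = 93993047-3933458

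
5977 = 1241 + 4736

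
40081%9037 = 3933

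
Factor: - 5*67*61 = - 20435 = - 5^1*61^1*67^1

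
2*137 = 274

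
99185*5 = 495925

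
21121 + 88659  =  109780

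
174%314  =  174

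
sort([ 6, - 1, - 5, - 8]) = [ - 8, - 5,-1, 6]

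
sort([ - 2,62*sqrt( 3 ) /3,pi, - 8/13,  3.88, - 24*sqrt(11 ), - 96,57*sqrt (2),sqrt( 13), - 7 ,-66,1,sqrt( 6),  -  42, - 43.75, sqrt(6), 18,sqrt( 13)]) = [ - 96, - 24*sqrt ( 11), - 66 , - 43.75, - 42, - 7, - 2, -8/13,  1,  sqrt( 6),sqrt( 6),  pi , sqrt( 13), sqrt( 13),  3.88, 18,62*sqrt ( 3)/3,57*sqrt ( 2) ] 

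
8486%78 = 62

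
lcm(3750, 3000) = 15000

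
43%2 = 1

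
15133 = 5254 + 9879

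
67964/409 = 166 + 70/409 = 166.17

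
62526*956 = 59774856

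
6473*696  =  4505208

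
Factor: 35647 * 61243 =2183129221= 7^1*13^1*43^1 * 673^1*829^1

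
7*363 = 2541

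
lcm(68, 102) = 204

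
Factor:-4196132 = -2^2 * 139^1*7547^1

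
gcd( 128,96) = 32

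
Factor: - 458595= - 3^3*5^1*43^1 * 79^1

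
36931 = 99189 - 62258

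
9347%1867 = 12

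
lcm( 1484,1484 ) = 1484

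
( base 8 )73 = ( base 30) 1T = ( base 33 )1Q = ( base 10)59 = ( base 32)1r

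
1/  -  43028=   -  1 + 43027/43028 = -  0.00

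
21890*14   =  306460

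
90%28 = 6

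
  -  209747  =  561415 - 771162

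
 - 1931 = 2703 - 4634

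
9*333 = 2997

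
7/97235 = 7/97235 = 0.00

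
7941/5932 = 7941/5932 = 1.34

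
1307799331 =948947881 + 358851450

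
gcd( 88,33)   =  11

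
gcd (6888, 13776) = 6888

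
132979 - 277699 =-144720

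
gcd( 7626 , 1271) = 1271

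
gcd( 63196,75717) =1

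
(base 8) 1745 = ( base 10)997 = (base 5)12442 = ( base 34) tb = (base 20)29H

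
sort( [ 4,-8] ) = [ - 8, 4]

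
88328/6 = 14721+1/3 = 14721.33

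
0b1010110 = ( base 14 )62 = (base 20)46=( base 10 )86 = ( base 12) 72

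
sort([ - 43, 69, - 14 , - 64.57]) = [ - 64.57, - 43  , -14,69]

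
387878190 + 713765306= 1101643496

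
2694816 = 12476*216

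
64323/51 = 1261+4/17 = 1261.24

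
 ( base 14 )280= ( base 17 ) 1cb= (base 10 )504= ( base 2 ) 111111000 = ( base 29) hb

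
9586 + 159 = 9745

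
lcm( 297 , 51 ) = 5049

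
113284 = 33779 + 79505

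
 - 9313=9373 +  - 18686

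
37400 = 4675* 8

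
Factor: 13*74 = 2^1*13^1*37^1 = 962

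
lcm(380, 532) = 2660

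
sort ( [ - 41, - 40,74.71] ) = [ - 41, - 40, 74.71]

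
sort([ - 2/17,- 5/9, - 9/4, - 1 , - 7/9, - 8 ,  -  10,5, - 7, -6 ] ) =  [ - 10, - 8, - 7 , - 6, - 9/4, - 1,-7/9, -5/9, - 2/17 , 5]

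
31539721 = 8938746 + 22600975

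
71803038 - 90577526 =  - 18774488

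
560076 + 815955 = 1376031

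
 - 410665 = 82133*(-5)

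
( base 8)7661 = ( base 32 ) 3th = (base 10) 4017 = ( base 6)30333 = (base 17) df5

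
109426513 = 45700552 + 63725961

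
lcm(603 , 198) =13266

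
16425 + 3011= 19436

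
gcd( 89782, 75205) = 1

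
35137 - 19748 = 15389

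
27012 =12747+14265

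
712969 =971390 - 258421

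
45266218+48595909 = 93862127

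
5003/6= 833 + 5/6 = 833.83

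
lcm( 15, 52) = 780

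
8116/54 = 150 + 8/27 = 150.30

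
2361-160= 2201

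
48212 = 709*68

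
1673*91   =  152243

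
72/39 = 24/13= 1.85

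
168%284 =168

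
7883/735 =10 + 533/735 = 10.73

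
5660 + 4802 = 10462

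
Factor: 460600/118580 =470/121  =  2^1*5^1*11^( - 2) * 47^1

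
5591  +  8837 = 14428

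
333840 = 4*83460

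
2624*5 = 13120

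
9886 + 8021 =17907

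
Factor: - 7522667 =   -  1373^1 * 5479^1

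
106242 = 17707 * 6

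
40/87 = 40/87 = 0.46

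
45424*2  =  90848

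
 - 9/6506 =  - 9/6506 = - 0.00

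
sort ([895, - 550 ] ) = [  -  550,895]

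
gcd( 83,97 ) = 1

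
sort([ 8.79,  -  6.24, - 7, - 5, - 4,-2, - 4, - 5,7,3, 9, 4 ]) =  [-7, - 6.24, - 5,-5, - 4, - 4, - 2, 3,4,7,8.79,9 ]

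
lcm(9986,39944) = 39944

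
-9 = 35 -44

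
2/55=2/55   =  0.04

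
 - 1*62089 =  - 62089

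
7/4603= 7/4603  =  0.00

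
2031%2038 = 2031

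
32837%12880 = 7077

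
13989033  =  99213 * 141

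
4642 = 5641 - 999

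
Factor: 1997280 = 2^5*3^2 * 5^1*19^1 * 73^1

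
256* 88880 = 22753280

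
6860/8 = 857+1/2 =857.50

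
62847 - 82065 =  - 19218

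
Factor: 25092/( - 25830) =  - 34/35 = -2^1*5^ ( - 1)*7^( - 1)*17^1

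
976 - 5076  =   - 4100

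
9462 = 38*249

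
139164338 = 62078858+77085480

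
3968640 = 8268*480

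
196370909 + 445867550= 642238459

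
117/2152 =117/2152 = 0.05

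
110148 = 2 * 55074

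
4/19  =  4/19 = 0.21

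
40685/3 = 40685/3 = 13561.67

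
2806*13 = 36478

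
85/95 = 17/19= 0.89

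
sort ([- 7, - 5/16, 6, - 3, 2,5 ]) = [ - 7,-3, - 5/16,2,5,6 ]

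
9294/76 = 122 + 11/38 = 122.29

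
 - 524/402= -262/201=-1.30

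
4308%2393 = 1915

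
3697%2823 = 874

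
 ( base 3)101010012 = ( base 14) 298C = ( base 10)7376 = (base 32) 76G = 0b1110011010000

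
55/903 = 55/903 = 0.06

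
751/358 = 751/358 =2.10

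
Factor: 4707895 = 5^1 * 17^1*97^1*571^1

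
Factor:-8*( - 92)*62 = 45632 = 2^6*23^1*31^1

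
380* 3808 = 1447040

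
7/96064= 7/96064= 0.00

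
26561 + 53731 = 80292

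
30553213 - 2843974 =27709239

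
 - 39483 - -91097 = 51614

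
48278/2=24139=24139.00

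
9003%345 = 33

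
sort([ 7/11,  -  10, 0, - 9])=[ - 10,-9,  0,  7/11 ]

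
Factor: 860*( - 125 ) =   -  107500 = -2^2*5^4 * 43^1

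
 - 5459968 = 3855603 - 9315571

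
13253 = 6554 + 6699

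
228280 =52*4390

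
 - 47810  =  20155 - 67965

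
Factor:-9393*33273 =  - 312533289 = - 3^3*31^1* 101^1*3697^1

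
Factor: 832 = 2^6*13^1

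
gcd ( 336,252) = 84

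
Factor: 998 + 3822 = 4820 = 2^2*5^1*241^1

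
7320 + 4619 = 11939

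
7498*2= 14996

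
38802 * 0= 0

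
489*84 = 41076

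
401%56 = 9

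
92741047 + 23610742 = 116351789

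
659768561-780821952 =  - 121053391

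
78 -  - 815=893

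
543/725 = 543/725  =  0.75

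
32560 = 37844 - 5284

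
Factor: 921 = 3^1*307^1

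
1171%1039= 132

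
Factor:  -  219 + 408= 189 = 3^3*7^1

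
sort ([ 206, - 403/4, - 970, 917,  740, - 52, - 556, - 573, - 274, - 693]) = [-970,  -  693, - 573, - 556,-274,-403/4, - 52, 206, 740,917]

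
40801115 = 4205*9703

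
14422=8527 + 5895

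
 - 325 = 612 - 937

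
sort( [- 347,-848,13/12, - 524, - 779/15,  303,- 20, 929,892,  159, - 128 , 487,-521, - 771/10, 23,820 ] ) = [ - 848, - 524, - 521,-347, - 128,-771/10, - 779/15,  -  20, 13/12, 23,  159 , 303, 487,820,  892, 929 ] 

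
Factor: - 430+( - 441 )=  - 871 = - 13^1*67^1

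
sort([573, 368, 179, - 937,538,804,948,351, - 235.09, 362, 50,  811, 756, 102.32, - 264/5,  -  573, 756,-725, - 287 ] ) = [ - 937 , - 725, - 573, - 287 ,-235.09,-264/5, 50, 102.32, 179,351, 362, 368, 538  ,  573, 756,756,804,  811 , 948 ] 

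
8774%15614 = 8774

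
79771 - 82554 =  - 2783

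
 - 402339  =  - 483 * 833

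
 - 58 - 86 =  - 144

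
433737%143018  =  4683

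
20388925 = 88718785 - 68329860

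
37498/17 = 37498/17 =2205.76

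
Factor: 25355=5^1*11^1*461^1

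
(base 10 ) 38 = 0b100110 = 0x26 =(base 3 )1102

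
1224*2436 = 2981664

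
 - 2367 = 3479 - 5846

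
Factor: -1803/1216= - 2^( - 6)*3^1*19^( - 1 ) * 601^1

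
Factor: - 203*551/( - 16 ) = 2^( - 4 ) * 7^1 * 19^1*29^2 = 111853/16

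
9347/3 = 3115 + 2/3 = 3115.67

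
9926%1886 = 496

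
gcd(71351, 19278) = 7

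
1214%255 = 194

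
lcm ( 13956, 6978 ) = 13956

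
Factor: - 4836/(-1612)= 3 = 3^1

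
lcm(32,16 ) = 32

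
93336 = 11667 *8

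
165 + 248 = 413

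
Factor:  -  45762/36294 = - 23^(- 1)*29^1 = - 29/23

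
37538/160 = 18769/80 = 234.61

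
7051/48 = 7051/48 = 146.90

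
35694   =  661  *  54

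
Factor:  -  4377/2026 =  -2^(-1)*3^1*1013^( - 1 )* 1459^1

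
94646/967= 97 + 847/967 = 97.88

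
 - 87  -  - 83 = - 4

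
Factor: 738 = 2^1*3^2 * 41^1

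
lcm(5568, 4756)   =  228288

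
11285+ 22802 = 34087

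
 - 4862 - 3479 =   -  8341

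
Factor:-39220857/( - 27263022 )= 13073619/9087674 =2^( - 1) * 3^1*13^1*335221^1*4543837^( - 1) 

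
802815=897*895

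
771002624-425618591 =345384033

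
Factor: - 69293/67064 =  -2^ (-3)*7^1*19^1*83^(-1)*101^(  -  1 )*521^1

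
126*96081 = 12106206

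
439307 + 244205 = 683512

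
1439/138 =10 + 59/138 = 10.43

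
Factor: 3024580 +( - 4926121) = - 1901541  =  - 3^1*37^2*463^1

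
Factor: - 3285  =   - 3^2 * 5^1*73^1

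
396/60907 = 36/5537 = 0.01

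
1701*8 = 13608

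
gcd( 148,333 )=37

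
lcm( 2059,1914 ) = 135894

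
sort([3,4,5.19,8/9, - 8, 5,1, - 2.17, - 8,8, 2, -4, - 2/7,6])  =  [-8,- 8,  -  4, - 2.17, - 2/7,8/9 , 1,2, 3,4,5,5.19,6, 8]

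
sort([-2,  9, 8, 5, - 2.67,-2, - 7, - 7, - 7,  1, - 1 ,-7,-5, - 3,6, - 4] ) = [  -  7, - 7, - 7, - 7, - 5, - 4, - 3, - 2.67, - 2, - 2,-1,1,5,6, 8, 9 ]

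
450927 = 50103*9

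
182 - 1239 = -1057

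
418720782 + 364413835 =783134617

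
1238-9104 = -7866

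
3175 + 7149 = 10324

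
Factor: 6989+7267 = 14256  =  2^4*3^4 * 11^1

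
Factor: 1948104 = 2^3*3^3*29^1*311^1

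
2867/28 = 102 + 11/28 = 102.39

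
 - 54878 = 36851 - 91729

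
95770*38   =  3639260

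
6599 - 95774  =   - 89175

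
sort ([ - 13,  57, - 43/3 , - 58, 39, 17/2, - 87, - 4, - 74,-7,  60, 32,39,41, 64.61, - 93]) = [ - 93, - 87,-74, - 58, - 43/3,-13,-7,  -  4, 17/2,32, 39,39, 41, 57,60,64.61 ] 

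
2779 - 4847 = -2068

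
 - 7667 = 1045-8712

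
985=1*985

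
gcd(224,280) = 56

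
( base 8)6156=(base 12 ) 1A12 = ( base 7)12164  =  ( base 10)3182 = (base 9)4325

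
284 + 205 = 489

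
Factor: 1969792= 2^7 * 11^1*1399^1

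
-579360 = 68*( - 8520)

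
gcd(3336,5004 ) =1668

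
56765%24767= 7231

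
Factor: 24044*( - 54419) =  - 2^2*6011^1*54419^1 = - 1308450436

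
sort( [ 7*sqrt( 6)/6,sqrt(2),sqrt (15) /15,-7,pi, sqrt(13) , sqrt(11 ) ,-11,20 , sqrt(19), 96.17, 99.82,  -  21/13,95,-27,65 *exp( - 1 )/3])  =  [ - 27, - 11,-7, - 21/13, sqrt ( 15 )/15,sqrt(2),7* sqrt(6 ) /6, pi,sqrt( 11),  sqrt( 13),sqrt(19), 65*exp(-1) /3,20, 95,96.17,99.82]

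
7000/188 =37 + 11/47  =  37.23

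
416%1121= 416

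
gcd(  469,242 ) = 1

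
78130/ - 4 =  - 39065/2= - 19532.50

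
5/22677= 5/22677  =  0.00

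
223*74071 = 16517833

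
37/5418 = 37/5418 = 0.01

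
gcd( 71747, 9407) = 1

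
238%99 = 40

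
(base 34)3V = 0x85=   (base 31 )49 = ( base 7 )250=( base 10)133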